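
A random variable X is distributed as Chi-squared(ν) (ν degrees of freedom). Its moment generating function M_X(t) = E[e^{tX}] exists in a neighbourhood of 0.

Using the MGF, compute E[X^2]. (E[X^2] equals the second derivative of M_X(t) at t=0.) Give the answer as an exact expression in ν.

E[X^2] = M^(2)(0) = ν*(ν + 2)

M_X(t) = (1 - 2*t)^(-ν/2)
M^(2)(t) = (ν^2 + 2*ν)/(4*t^2*(1 - 2*t)^(ν/2) - 4*t*(1 - 2*t)^(ν/2) + (1 - 2*t)^(ν/2))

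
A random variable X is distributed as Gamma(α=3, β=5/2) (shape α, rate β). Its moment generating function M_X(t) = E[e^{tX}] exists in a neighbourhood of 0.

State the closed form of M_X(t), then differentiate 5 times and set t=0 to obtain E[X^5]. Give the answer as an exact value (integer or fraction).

E[X^5] = d^5M/dt^5 |_{t=0} = 16128/625

M_X(t) = 125/(8*(5/2 - t)^3)
dM/dt = 750/(16*t^4 - 160*t^3 + 600*t^2 - 1000*t + 625)
d^2M/dt^2 = -6000/(32*t^5 - 400*t^4 + 2000*t^3 - 5000*t^2 + 6250*t - 3125)
d^3M/dt^3 = 60000/(64*t^6 - 960*t^5 + 6000*t^4 - 20000*t^3 + 37500*t^2 - 37500*t + 15625)
d^4M/dt^4 = -720000/(128*t^7 - 2240*t^6 + 16800*t^5 - 70000*t^4 + 175000*t^3 - 262500*t^2 + 218750*t - 78125)
d^5M/dt^5 = 10080000/(256*t^8 - 5120*t^7 + 44800*t^6 - 224000*t^5 + 700000*t^4 - 1400000*t^3 + 1750000*t^2 - 1250000*t + 390625)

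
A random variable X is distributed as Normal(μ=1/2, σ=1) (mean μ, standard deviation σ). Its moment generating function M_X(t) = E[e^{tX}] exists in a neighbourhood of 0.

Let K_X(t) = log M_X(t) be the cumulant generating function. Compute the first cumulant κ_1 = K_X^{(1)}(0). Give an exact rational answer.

κ_1 = K^(1)(0) = 1/2

M_X(t) = e^(t^2/2 + t/2)
K_X(t) = log M_X(t) = t^2/2 + t/2
K^(1)(t) = t + 1/2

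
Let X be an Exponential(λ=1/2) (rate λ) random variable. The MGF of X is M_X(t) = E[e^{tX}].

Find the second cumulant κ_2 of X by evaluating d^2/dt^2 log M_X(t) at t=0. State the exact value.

κ_2 = d^2K/dt^2 |_{t=0} = 4

M_X(t) = 1/(2*(1/2 - t))
K_X(t) = log M_X(t) = -log(1/2 - t) - log(2)
dK/dt = -2/(2*t - 1)
d^2K/dt^2 = 4/(4*t^2 - 4*t + 1)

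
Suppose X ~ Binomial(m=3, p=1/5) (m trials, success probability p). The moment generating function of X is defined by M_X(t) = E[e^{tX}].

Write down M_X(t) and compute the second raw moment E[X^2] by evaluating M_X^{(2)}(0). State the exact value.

E[X^2] = M′′(0) = 21/25

M_X(t) = (e^(t)/5 + 4/5)^3
M′(t) = 3*e^(3*t)/125 + 24*e^(2*t)/125 + 48*e^(t)/125
M′′(t) = 9*e^(3*t)/125 + 48*e^(2*t)/125 + 48*e^(t)/125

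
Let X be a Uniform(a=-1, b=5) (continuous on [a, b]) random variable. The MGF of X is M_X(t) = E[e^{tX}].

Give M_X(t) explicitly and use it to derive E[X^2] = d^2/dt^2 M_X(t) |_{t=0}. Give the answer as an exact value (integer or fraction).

M_X(t) = (e^(5*t) - e^(-t))/(6*t)
dM/dt = (5*t*e^(6*t) + t - e^(6*t) + 1)*e^(-t)/(6*t^2)
d^2M/dt^2 = (25*t^2*e^(6*t) - t^2 - 10*t*e^(6*t) - 2*t + 2*e^(6*t) - 2)*e^(-t)/(6*t^3)

E[X^2] = d^2M/dt^2 |_{t=0} = 7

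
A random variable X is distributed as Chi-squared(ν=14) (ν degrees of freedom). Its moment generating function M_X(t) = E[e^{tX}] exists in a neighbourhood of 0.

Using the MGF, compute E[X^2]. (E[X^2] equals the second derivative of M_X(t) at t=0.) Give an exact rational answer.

E[X^2] = M^(2)(0) = 224

M_X(t) = (1 - 2*t)^(-7)
M^(2)(t) = -224/(512*t^9 - 2304*t^8 + 4608*t^7 - 5376*t^6 + 4032*t^5 - 2016*t^4 + 672*t^3 - 144*t^2 + 18*t - 1)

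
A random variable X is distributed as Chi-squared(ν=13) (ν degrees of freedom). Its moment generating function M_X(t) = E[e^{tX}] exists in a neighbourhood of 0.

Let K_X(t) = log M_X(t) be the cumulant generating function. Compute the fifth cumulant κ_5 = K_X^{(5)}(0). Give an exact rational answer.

M_X(t) = (1 - 2*t)^(-13/2)
K_X(t) = log M_X(t) = -13*log(1 - 2*t)/2
K′(t) = -13/(2*t - 1)
K′′(t) = 26/(4*t^2 - 4*t + 1)
K′′′(t) = -104/(8*t^3 - 12*t^2 + 6*t - 1)
K′′′′(t) = 624/(16*t^4 - 32*t^3 + 24*t^2 - 8*t + 1)
K′′′′′(t) = -4992/(32*t^5 - 80*t^4 + 80*t^3 - 40*t^2 + 10*t - 1)

κ_5 = K′′′′′(0) = 4992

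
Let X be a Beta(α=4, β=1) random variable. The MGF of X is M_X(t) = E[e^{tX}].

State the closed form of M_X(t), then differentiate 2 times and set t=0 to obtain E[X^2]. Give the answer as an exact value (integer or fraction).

E[X^2] = M′′(0) = 2/3

M_X(t) = ₁F₁(4; 5; t)
M′(t) = 4*₁F₁(5; 6; t)/5
M′′(t) = 2*₁F₁(6; 7; t)/3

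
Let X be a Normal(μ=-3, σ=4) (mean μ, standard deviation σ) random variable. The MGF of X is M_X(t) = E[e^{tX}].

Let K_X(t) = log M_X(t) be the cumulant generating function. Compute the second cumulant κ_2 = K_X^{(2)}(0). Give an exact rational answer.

κ_2 = d^2K/dt^2 |_{t=0} = 16

M_X(t) = e^(8*t^2 - 3*t)
K_X(t) = log M_X(t) = 8*t^2 - 3*t
dK/dt = 16*t - 3
d^2K/dt^2 = 16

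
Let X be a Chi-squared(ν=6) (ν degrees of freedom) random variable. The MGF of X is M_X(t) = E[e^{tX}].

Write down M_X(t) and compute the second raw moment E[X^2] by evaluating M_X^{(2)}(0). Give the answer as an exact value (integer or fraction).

M_X(t) = (1 - 2*t)^(-3)
M′(t) = 6/(16*t^4 - 32*t^3 + 24*t^2 - 8*t + 1)
M′′(t) = -48/(32*t^5 - 80*t^4 + 80*t^3 - 40*t^2 + 10*t - 1)

E[X^2] = M′′(0) = 48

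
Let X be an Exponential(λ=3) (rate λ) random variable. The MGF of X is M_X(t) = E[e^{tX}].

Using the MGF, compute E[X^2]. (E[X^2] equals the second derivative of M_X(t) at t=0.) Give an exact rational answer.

M_X(t) = 3/(3 - t)
dM/dt = 3/(t^2 - 6*t + 9)
d^2M/dt^2 = -6/(t^3 - 9*t^2 + 27*t - 27)

E[X^2] = d^2M/dt^2 |_{t=0} = 2/9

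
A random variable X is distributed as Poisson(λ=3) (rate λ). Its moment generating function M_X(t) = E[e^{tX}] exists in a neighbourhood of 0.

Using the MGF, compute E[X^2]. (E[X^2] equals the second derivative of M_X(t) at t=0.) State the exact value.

E[X^2] = D^2[M](0) = 12

M_X(t) = e^(3*e^(t) - 3)
D^2[M](t) = (9*e^(2*t)*e^(3*e^(t)) + 3*e^(t)*e^(3*e^(t)))*e^(-3)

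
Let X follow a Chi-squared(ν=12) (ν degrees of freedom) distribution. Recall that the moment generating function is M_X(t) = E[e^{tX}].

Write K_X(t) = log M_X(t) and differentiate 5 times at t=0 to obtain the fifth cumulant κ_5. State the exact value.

κ_5 = K′′′′′(0) = 4608

M_X(t) = (1 - 2*t)^(-6)
K_X(t) = log M_X(t) = -6*log(1 - 2*t)
K′(t) = -12/(2*t - 1)
K′′(t) = 24/(4*t^2 - 4*t + 1)
K′′′(t) = -96/(8*t^3 - 12*t^2 + 6*t - 1)
K′′′′(t) = 576/(16*t^4 - 32*t^3 + 24*t^2 - 8*t + 1)
K′′′′′(t) = -4608/(32*t^5 - 80*t^4 + 80*t^3 - 40*t^2 + 10*t - 1)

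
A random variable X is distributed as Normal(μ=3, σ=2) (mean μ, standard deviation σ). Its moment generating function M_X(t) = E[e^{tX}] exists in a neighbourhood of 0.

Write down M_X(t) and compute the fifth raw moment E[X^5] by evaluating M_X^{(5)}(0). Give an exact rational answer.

M_X(t) = e^(2*t^2 + 3*t)
M′(t) = 4*t*e^(3*t)*e^(2*t^2) + 3*e^(3*t)*e^(2*t^2)
M′′(t) = 16*t^2*e^(3*t)*e^(2*t^2) + 24*t*e^(3*t)*e^(2*t^2) + 13*e^(3*t)*e^(2*t^2)
M′′′(t) = 64*t^3*e^(3*t)*e^(2*t^2) + 144*t^2*e^(3*t)*e^(2*t^2) + 156*t*e^(3*t)*e^(2*t^2) + 63*e^(3*t)*e^(2*t^2)
M′′′′(t) = 256*t^4*e^(3*t)*e^(2*t^2) + 768*t^3*e^(3*t)*e^(2*t^2) + 1248*t^2*e^(3*t)*e^(2*t^2) + 1008*t*e^(3*t)*e^(2*t^2) + 345*e^(3*t)*e^(2*t^2)

E[X^5] = M′′′′′(0) = 2043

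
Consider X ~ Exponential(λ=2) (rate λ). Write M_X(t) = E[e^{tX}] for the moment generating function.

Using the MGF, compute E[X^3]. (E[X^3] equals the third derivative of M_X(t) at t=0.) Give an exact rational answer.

E[X^3] = M′′′(0) = 3/4

M_X(t) = 2/(2 - t)
M′(t) = 2/(t^2 - 4*t + 4)
M′′(t) = -4/(t^3 - 6*t^2 + 12*t - 8)
M′′′(t) = 12/(t^4 - 8*t^3 + 24*t^2 - 32*t + 16)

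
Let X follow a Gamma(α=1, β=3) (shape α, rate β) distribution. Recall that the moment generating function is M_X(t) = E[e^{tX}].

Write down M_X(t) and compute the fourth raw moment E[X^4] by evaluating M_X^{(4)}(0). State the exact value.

M_X(t) = 3/(3 - t)
M^(4)(t) = -72/(t^5 - 15*t^4 + 90*t^3 - 270*t^2 + 405*t - 243)

E[X^4] = M^(4)(0) = 8/27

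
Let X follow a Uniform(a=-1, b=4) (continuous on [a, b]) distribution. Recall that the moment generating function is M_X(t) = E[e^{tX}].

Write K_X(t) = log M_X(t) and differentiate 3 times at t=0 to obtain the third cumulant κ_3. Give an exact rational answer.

M_X(t) = (e^(4*t) - e^(-t))/(5*t)
K_X(t) = log M_X(t) = -log(t) + log(e^(4*t) - e^(-t)) - log(5)
dK/dt = (4*t*e^(5*t) + t - e^(5*t) + 1)/(t*e^(5*t) - t)
d^2K/dt^2 = (-25*t^2*e^(5*t) + e^(10*t) - 2*e^(5*t) + 1)/(t^2*e^(10*t) - 2*t^2*e^(5*t) + t^2)
d^3K/dt^3 = (125*t^3*e^(10*t) + 125*t^3*e^(5*t) - 2*e^(15*t) + 6*e^(10*t) - 6*e^(5*t) + 2)/(t^3*e^(15*t) - 3*t^3*e^(10*t) + 3*t^3*e^(5*t) - t^3)

κ_3 = d^3K/dt^3 |_{t=0} = 0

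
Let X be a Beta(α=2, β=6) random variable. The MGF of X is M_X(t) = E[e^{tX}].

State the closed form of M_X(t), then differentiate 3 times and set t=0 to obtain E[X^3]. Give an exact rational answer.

E[X^3] = M′′′(0) = 1/30

M_X(t) = ₁F₁(2; 8; t)
M′(t) = ₁F₁(3; 9; t)/4
M′′(t) = ₁F₁(4; 10; t)/12
M′′′(t) = ₁F₁(5; 11; t)/30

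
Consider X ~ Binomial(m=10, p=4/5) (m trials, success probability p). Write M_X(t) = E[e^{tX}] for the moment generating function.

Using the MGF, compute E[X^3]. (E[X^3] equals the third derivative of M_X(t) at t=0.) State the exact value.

M_X(t) = (4*e^(t)/5 + 1/5)^10

E[X^3] = d^3M/dt^3 |_{t=0} = 13736/25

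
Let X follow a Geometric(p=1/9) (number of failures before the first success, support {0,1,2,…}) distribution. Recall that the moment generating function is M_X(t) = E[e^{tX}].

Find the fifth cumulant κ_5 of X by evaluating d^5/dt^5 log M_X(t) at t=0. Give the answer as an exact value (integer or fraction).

κ_5 = D^5[K](0) = 1058760

M_X(t) = 1/(9*(1 - 8*e^(t)/9))
K_X(t) = log M_X(t) = -log(1 - 8*e^(t)/9) - 2*log(3)
D^5[K](t) = (-36864*e^(4*t) - 456192*e^(3*t) - 513216*e^(2*t) - 52488*e^(t))/(32768*e^(5*t) - 184320*e^(4*t) + 414720*e^(3*t) - 466560*e^(2*t) + 262440*e^(t) - 59049)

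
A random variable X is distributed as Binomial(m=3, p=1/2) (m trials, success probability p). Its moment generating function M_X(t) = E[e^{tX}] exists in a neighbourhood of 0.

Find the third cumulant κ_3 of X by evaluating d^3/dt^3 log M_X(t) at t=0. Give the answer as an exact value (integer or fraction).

M_X(t) = (e^(t)/2 + 1/2)^3
K_X(t) = log M_X(t) = 3*log(e^(t)/2 + 1/2)
D^3[K](t) = (-3*e^(2*t) + 3*e^(t))/(e^(3*t) + 3*e^(2*t) + 3*e^(t) + 1)

κ_3 = D^3[K](0) = 0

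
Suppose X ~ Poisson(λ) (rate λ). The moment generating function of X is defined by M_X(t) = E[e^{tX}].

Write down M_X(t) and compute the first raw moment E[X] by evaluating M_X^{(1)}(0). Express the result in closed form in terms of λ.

M_X(t) = e^(λ*(e^(t) - 1))
M′(t) = λ*e^(-λ)*e^(t)*e^(λ*e^(t))

E[X] = M′(0) = λ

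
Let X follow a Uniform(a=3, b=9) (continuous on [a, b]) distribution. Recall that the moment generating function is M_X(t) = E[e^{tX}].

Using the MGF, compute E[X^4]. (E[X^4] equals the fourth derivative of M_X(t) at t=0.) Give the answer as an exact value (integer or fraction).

M_X(t) = (e^(9*t) - e^(3*t))/(6*t)
M′(t) = (9*t*e^(9*t) - 3*t*e^(3*t) - e^(9*t) + e^(3*t))/(6*t^2)
M′′(t) = (81*t^2*e^(9*t) - 9*t^2*e^(3*t) - 18*t*e^(9*t) + 6*t*e^(3*t) + 2*e^(9*t) - 2*e^(3*t))/(6*t^3)
M′′′(t) = (243*t^3*e^(9*t) - 9*t^3*e^(3*t) - 81*t^2*e^(9*t) + 9*t^2*e^(3*t) + 18*t*e^(9*t) - 6*t*e^(3*t) - 2*e^(9*t) + 2*e^(3*t))/(2*t^4)

E[X^4] = M′′′′(0) = 9801/5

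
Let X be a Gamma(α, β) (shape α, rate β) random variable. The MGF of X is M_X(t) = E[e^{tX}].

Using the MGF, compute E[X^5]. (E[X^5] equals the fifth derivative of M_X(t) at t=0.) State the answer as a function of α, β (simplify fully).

M_X(t) = (β/(β - t))^α

E[X^5] = D^5[M](0) = α*(α^4 + 10*α^3 + 35*α^2 + 50*α + 24)/β^5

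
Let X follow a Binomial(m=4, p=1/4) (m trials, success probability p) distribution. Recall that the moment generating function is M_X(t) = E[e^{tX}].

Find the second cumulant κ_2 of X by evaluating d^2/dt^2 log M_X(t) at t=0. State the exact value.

M_X(t) = (e^(t)/4 + 3/4)^4
K_X(t) = log M_X(t) = 4*log(e^(t)/4 + 3/4)
D^2[K](t) = 12*e^(t)/(e^(2*t) + 6*e^(t) + 9)

κ_2 = D^2[K](0) = 3/4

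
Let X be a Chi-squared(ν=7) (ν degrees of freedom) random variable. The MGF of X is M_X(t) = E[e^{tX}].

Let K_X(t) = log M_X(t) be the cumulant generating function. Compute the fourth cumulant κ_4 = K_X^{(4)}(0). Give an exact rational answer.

M_X(t) = (1 - 2*t)^(-7/2)
K_X(t) = log M_X(t) = -7*log(1 - 2*t)/2
K′(t) = -7/(2*t - 1)
K′′(t) = 14/(4*t^2 - 4*t + 1)
K′′′(t) = -56/(8*t^3 - 12*t^2 + 6*t - 1)
K′′′′(t) = 336/(16*t^4 - 32*t^3 + 24*t^2 - 8*t + 1)

κ_4 = K′′′′(0) = 336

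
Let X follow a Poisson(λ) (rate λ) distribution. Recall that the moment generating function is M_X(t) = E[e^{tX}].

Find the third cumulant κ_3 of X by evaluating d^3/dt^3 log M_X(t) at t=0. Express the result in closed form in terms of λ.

κ_3 = D^3[K](0) = λ

M_X(t) = e^(λ*(e^(t) - 1))
K_X(t) = log M_X(t) = λ*(e^(t) - 1)
D^3[K](t) = λ*e^(t)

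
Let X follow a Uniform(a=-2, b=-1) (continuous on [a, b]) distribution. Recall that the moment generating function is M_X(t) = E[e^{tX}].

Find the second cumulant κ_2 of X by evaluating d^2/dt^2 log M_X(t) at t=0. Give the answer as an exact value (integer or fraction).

κ_2 = K′′(0) = 1/12

M_X(t) = (e^(-t) - e^(-2*t))/t
K_X(t) = log M_X(t) = -log(t) + log(e^(-t) - e^(-2*t))
K′(t) = (-t*e^(t) + 2*t - e^(t) + 1)/(t*e^(t) - t)
K′′(t) = (-t^2*e^(t) + e^(2*t) - 2*e^(t) + 1)/(t^2*e^(2*t) - 2*t^2*e^(t) + t^2)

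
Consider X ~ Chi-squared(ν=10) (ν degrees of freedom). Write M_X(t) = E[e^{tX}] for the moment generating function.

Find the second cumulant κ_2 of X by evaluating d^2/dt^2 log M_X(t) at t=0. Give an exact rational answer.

M_X(t) = (1 - 2*t)^(-5)
K_X(t) = log M_X(t) = -5*log(1 - 2*t)
K′(t) = -10/(2*t - 1)
K′′(t) = 20/(4*t^2 - 4*t + 1)

κ_2 = K′′(0) = 20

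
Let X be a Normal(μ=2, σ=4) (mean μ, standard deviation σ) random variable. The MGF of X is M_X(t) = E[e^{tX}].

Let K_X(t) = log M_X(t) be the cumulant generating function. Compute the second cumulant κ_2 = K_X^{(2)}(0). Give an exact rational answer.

M_X(t) = e^(8*t^2 + 2*t)
K_X(t) = log M_X(t) = 8*t^2 + 2*t
D^2[K](t) = 16

κ_2 = D^2[K](0) = 16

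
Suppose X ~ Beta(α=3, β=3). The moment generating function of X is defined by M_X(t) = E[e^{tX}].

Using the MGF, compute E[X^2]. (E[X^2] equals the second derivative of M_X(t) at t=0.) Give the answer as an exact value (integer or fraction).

E[X^2] = M^(2)(0) = 2/7

M_X(t) = ₁F₁(3; 6; t)
M^(2)(t) = 2*₁F₁(5; 8; t)/7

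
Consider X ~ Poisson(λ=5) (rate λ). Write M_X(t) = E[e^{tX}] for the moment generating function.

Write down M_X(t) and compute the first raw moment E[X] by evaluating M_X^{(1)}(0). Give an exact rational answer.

M_X(t) = e^(5*e^(t) - 5)
M′(t) = 5*e^(-5)*e^(t)*e^(5*e^(t))

E[X] = M′(0) = 5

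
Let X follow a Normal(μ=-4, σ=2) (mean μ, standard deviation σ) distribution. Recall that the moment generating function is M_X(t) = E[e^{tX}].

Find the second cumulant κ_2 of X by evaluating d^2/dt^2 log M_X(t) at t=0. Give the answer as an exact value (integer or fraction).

M_X(t) = e^(2*t^2 - 4*t)
K_X(t) = log M_X(t) = 2*t^2 - 4*t
K′(t) = 4*t - 4
K′′(t) = 4

κ_2 = K′′(0) = 4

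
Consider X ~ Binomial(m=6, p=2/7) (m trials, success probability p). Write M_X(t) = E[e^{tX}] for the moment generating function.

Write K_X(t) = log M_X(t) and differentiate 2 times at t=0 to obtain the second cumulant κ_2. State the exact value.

M_X(t) = (2*e^(t)/7 + 5/7)^6
K_X(t) = log M_X(t) = 6*log(2*e^(t)/7 + 5/7)
dK/dt = 12*e^(t)/(2*e^(t) + 5)
d^2K/dt^2 = 60*e^(t)/(4*e^(2*t) + 20*e^(t) + 25)

κ_2 = d^2K/dt^2 |_{t=0} = 60/49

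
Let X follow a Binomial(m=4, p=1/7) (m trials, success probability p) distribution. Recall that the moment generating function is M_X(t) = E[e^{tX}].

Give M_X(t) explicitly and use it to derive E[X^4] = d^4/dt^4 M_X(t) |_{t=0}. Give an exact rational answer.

M_X(t) = (e^(t)/7 + 6/7)^4
M^(4)(t) = 256*e^(4*t)/2401 + 1944*e^(3*t)/2401 + 3456*e^(2*t)/2401 + 864*e^(t)/2401

E[X^4] = M^(4)(0) = 6520/2401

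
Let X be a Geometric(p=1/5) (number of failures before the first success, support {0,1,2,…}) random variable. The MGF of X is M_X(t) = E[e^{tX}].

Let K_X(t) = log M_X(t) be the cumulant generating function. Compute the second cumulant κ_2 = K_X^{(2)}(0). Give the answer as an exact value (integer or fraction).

κ_2 = D^2[K](0) = 20

M_X(t) = 1/(5*(1 - 4*e^(t)/5))
K_X(t) = log M_X(t) = -log(1 - 4*e^(t)/5) - log(5)
D^2[K](t) = 20*e^(t)/(16*e^(2*t) - 40*e^(t) + 25)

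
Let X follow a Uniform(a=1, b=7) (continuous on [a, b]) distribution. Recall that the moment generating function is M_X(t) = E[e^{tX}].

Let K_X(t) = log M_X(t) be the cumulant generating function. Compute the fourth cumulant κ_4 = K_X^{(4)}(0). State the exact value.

κ_4 = d^4K/dt^4 |_{t=0} = -54/5

M_X(t) = (e^(7*t) - e^(t))/(6*t)
K_X(t) = log M_X(t) = -log(t) + log(e^(7*t) - e^(t)) - log(6)
dK/dt = (7*t*e^(6*t) - t - e^(6*t) + 1)/(t*e^(6*t) - t)
d^2K/dt^2 = (-36*t^2*e^(6*t) + e^(12*t) - 2*e^(6*t) + 1)/(t^2*e^(12*t) - 2*t^2*e^(6*t) + t^2)
d^3K/dt^3 = (216*t^3*e^(12*t) + 216*t^3*e^(6*t) - 2*e^(18*t) + 6*e^(12*t) - 6*e^(6*t) + 2)/(t^3*e^(18*t) - 3*t^3*e^(12*t) + 3*t^3*e^(6*t) - t^3)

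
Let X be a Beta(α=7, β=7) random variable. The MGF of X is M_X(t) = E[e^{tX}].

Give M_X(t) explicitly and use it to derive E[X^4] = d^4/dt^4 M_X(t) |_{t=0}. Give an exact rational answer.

M_X(t) = ₁F₁(7; 14; t)
M^(4)(t) = 3*₁F₁(11; 18; t)/34

E[X^4] = M^(4)(0) = 3/34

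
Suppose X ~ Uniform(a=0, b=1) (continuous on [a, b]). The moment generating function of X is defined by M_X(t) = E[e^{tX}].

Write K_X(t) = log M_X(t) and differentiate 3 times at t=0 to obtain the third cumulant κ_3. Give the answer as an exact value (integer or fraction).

κ_3 = D^3[K](0) = 0

M_X(t) = (e^(t) - 1)/t
K_X(t) = log M_X(t) = -log(t) + log(e^(t) - 1)
D^3[K](t) = (t^3*e^(2*t) + t^3*e^(t) - 2*e^(3*t) + 6*e^(2*t) - 6*e^(t) + 2)/(t^3*e^(3*t) - 3*t^3*e^(2*t) + 3*t^3*e^(t) - t^3)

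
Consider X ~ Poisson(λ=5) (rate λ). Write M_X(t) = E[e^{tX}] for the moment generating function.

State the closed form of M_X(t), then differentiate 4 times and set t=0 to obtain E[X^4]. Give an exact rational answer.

M_X(t) = e^(5*e^(t) - 5)
D^4[M](t) = (625*e^(4*t)*e^(5*e^(t)) + 750*e^(3*t)*e^(5*e^(t)) + 175*e^(2*t)*e^(5*e^(t)) + 5*e^(t)*e^(5*e^(t)))*e^(-5)

E[X^4] = D^4[M](0) = 1555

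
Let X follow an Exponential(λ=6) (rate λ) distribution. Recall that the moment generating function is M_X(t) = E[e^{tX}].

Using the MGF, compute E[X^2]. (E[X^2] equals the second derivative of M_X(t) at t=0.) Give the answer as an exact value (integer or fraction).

E[X^2] = M′′(0) = 1/18

M_X(t) = 6/(6 - t)
M′(t) = 6/(t^2 - 12*t + 36)
M′′(t) = -12/(t^3 - 18*t^2 + 108*t - 216)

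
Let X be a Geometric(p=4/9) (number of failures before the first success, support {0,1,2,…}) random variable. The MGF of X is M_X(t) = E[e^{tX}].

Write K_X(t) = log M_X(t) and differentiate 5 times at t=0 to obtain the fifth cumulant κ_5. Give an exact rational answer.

M_X(t) = 4/(9*(1 - 5*e^(t)/9))
K_X(t) = log M_X(t) = -log(1 - 5*e^(t)/9) - 2*log(3) + 2*log(2)
D^5[K](t) = (-5625*e^(4*t) - 111375*e^(3*t) - 200475*e^(2*t) - 32805*e^(t))/(3125*e^(5*t) - 28125*e^(4*t) + 101250*e^(3*t) - 182250*e^(2*t) + 164025*e^(t) - 59049)

κ_5 = D^5[K](0) = 43785/128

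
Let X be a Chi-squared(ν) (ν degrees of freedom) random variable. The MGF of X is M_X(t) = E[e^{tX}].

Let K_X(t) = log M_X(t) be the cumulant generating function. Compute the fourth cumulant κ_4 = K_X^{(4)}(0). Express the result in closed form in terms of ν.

M_X(t) = (1 - 2*t)^(-ν/2)
K_X(t) = log M_X(t) = -ν*log(1 - 2*t)/2
D^4[K](t) = 48*ν/(16*t^4 - 32*t^3 + 24*t^2 - 8*t + 1)

κ_4 = D^4[K](0) = 48*ν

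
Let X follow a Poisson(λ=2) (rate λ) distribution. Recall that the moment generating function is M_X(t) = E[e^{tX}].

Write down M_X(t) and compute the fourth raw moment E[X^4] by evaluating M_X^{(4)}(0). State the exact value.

E[X^4] = D^4[M](0) = 94

M_X(t) = e^(2*e^(t) - 2)
D^4[M](t) = (16*e^(4*t)*e^(2*e^(t)) + 48*e^(3*t)*e^(2*e^(t)) + 28*e^(2*t)*e^(2*e^(t)) + 2*e^(t)*e^(2*e^(t)))*e^(-2)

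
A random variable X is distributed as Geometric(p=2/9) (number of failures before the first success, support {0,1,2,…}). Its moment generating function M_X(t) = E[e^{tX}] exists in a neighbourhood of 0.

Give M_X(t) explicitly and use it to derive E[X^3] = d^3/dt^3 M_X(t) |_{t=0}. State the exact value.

M_X(t) = 2/(9*(1 - 7*e^(t)/9))
D^3[M](t) = (686*e^(3*t) + 3528*e^(2*t) + 1134*e^(t))/(2401*e^(4*t) - 12348*e^(3*t) + 23814*e^(2*t) - 20412*e^(t) + 6561)

E[X^3] = D^3[M](0) = 1337/4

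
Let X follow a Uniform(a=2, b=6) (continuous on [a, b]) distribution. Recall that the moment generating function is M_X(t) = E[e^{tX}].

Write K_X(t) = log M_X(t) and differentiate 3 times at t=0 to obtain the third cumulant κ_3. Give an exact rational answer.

M_X(t) = (e^(6*t) - e^(2*t))/(4*t)
K_X(t) = log M_X(t) = -log(t) + log(e^(6*t) - e^(2*t)) - 2*log(2)
dK/dt = (6*t*e^(4*t) - 2*t - e^(4*t) + 1)/(t*e^(4*t) - t)
d^2K/dt^2 = (-16*t^2*e^(4*t) + e^(8*t) - 2*e^(4*t) + 1)/(t^2*e^(8*t) - 2*t^2*e^(4*t) + t^2)
d^3K/dt^3 = (64*t^3*e^(8*t) + 64*t^3*e^(4*t) - 2*e^(12*t) + 6*e^(8*t) - 6*e^(4*t) + 2)/(t^3*e^(12*t) - 3*t^3*e^(8*t) + 3*t^3*e^(4*t) - t^3)

κ_3 = d^3K/dt^3 |_{t=0} = 0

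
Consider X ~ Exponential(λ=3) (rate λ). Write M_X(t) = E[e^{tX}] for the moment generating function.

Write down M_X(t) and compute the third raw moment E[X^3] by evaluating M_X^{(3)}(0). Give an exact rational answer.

E[X^3] = d^3M/dt^3 |_{t=0} = 2/9

M_X(t) = 3/(3 - t)
dM/dt = 3/(t^2 - 6*t + 9)
d^2M/dt^2 = -6/(t^3 - 9*t^2 + 27*t - 27)
d^3M/dt^3 = 18/(t^4 - 12*t^3 + 54*t^2 - 108*t + 81)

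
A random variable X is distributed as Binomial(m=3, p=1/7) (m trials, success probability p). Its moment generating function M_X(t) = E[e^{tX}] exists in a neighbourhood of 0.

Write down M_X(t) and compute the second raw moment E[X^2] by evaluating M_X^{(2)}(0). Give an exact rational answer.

E[X^2] = M′′(0) = 27/49

M_X(t) = (e^(t)/7 + 6/7)^3
M′(t) = 3*e^(3*t)/343 + 36*e^(2*t)/343 + 108*e^(t)/343
M′′(t) = 9*e^(3*t)/343 + 72*e^(2*t)/343 + 108*e^(t)/343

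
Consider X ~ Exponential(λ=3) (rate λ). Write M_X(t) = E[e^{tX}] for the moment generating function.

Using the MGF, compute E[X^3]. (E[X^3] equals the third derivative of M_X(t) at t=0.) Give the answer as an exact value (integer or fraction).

E[X^3] = D^3[M](0) = 2/9

M_X(t) = 3/(3 - t)
D^3[M](t) = 18/(t^4 - 12*t^3 + 54*t^2 - 108*t + 81)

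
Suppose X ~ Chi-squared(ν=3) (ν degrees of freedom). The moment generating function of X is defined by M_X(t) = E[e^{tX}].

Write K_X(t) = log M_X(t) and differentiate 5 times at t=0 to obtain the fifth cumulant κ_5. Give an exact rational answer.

κ_5 = K′′′′′(0) = 1152

M_X(t) = (1 - 2*t)^(-3/2)
K_X(t) = log M_X(t) = -3*log(1 - 2*t)/2
K′(t) = -3/(2*t - 1)
K′′(t) = 6/(4*t^2 - 4*t + 1)
K′′′(t) = -24/(8*t^3 - 12*t^2 + 6*t - 1)
K′′′′(t) = 144/(16*t^4 - 32*t^3 + 24*t^2 - 8*t + 1)
K′′′′′(t) = -1152/(32*t^5 - 80*t^4 + 80*t^3 - 40*t^2 + 10*t - 1)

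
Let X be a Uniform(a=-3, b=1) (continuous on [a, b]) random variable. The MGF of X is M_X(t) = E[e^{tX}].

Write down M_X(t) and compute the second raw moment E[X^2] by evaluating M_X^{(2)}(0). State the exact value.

E[X^2] = D^2[M](0) = 7/3

M_X(t) = (e^(t) - e^(-3*t))/(4*t)
D^2[M](t) = (t^2*e^(4*t) - 9*t^2 - 2*t*e^(4*t) - 6*t + 2*e^(4*t) - 2)*e^(-3*t)/(4*t^3)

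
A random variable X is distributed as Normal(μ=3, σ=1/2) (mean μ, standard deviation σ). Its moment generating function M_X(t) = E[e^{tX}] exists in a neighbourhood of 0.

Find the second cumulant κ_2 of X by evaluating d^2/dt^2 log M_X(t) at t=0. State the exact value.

M_X(t) = e^(t^2/8 + 3*t)
K_X(t) = log M_X(t) = t^2/8 + 3*t
K^(2)(t) = 1/4

κ_2 = K^(2)(0) = 1/4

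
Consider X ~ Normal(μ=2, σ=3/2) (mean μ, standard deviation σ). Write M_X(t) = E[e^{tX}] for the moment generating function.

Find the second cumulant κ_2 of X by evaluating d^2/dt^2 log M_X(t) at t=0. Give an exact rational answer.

M_X(t) = e^(9*t^2/8 + 2*t)
K_X(t) = log M_X(t) = 9*t^2/8 + 2*t
D^2[K](t) = 9/4

κ_2 = D^2[K](0) = 9/4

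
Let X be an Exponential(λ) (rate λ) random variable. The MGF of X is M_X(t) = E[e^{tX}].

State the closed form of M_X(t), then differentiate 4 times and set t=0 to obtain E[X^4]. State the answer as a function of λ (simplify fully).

E[X^4] = M^(4)(0) = 24/λ^4

M_X(t) = λ/(λ - t)
M^(4)(t) = -24*λ/(-λ^5 + 5*λ^4*t - 10*λ^3*t^2 + 10*λ^2*t^3 - 5*λ*t^4 + t^5)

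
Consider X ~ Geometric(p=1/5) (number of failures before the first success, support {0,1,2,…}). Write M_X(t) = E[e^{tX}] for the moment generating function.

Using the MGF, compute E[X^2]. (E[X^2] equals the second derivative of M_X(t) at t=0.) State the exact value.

M_X(t) = 1/(5*(1 - 4*e^(t)/5))
M^(2)(t) = (-16*e^(2*t) - 20*e^(t))/(64*e^(3*t) - 240*e^(2*t) + 300*e^(t) - 125)

E[X^2] = M^(2)(0) = 36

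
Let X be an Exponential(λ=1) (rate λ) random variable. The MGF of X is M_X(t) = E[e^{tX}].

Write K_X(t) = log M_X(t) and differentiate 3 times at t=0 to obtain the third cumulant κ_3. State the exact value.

M_X(t) = 1/(1 - t)
K_X(t) = log M_X(t) = -log(1 - t)
K^(3)(t) = -2/(t^3 - 3*t^2 + 3*t - 1)

κ_3 = K^(3)(0) = 2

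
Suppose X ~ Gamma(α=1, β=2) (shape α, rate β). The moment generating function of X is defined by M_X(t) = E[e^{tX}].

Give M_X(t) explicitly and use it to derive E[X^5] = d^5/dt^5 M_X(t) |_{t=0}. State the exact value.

E[X^5] = D^5[M](0) = 15/4

M_X(t) = 2/(2 - t)
D^5[M](t) = 240/(t^6 - 12*t^5 + 60*t^4 - 160*t^3 + 240*t^2 - 192*t + 64)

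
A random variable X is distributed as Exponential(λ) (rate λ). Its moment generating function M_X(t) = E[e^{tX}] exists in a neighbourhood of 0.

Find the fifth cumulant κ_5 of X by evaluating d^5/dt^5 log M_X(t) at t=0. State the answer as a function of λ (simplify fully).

M_X(t) = λ/(λ - t)
K_X(t) = log M_X(t) = log(λ) - log(λ - t)
D^5[K](t) = -24/(-λ^5 + 5*λ^4*t - 10*λ^3*t^2 + 10*λ^2*t^3 - 5*λ*t^4 + t^5)

κ_5 = D^5[K](0) = 24/λ^5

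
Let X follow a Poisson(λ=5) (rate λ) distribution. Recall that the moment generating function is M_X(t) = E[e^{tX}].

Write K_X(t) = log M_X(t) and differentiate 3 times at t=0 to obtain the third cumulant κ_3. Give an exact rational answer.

κ_3 = K^(3)(0) = 5

M_X(t) = e^(5*e^(t) - 5)
K_X(t) = log M_X(t) = 5*e^(t) - 5
K^(3)(t) = 5*e^(t)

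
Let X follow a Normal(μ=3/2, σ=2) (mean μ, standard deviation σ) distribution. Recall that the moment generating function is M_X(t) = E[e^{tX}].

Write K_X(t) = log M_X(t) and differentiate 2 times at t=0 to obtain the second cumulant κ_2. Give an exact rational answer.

κ_2 = K^(2)(0) = 4

M_X(t) = e^(2*t^2 + 3*t/2)
K_X(t) = log M_X(t) = 2*t^2 + 3*t/2
K^(2)(t) = 4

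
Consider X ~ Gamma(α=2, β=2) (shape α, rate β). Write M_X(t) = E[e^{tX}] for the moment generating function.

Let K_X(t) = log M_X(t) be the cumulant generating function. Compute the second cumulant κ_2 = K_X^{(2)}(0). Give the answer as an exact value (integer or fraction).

κ_2 = d^2K/dt^2 |_{t=0} = 1/2

M_X(t) = 4/(2 - t)^2
K_X(t) = log M_X(t) = -2*log(2 - t) + 2*log(2)
dK/dt = -2/(t - 2)
d^2K/dt^2 = 2/(t^2 - 4*t + 4)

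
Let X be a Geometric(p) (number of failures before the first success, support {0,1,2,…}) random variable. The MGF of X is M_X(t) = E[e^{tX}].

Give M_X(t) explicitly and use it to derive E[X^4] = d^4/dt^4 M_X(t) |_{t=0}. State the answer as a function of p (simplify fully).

E[X^4] = M^(4)(0) = 1 - 15/p + 50/p^2 - 60/p^3 + 24/p^4

M_X(t) = p/(-(1 - p)*e^(t) + 1)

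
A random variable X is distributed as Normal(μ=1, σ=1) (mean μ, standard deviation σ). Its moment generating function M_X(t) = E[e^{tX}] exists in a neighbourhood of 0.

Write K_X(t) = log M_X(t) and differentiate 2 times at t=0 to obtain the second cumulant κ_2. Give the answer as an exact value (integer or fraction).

κ_2 = K′′(0) = 1

M_X(t) = e^(t^2/2 + t)
K_X(t) = log M_X(t) = t^2/2 + t
K′(t) = t + 1
K′′(t) = 1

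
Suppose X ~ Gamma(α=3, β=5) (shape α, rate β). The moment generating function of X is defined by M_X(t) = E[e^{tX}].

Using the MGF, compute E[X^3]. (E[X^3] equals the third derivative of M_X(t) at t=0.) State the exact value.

M_X(t) = 125/(5 - t)^3
M′(t) = 375/(t^4 - 20*t^3 + 150*t^2 - 500*t + 625)
M′′(t) = -1500/(t^5 - 25*t^4 + 250*t^3 - 1250*t^2 + 3125*t - 3125)
M′′′(t) = 7500/(t^6 - 30*t^5 + 375*t^4 - 2500*t^3 + 9375*t^2 - 18750*t + 15625)

E[X^3] = M′′′(0) = 12/25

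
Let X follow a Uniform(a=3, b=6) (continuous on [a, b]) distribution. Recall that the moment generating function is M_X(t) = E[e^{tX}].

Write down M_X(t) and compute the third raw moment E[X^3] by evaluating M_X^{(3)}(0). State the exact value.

E[X^3] = D^3[M](0) = 405/4

M_X(t) = (e^(6*t) - e^(3*t))/(3*t)
D^3[M](t) = (72*t^3*e^(6*t) - 9*t^3*e^(3*t) - 36*t^2*e^(6*t) + 9*t^2*e^(3*t) + 12*t*e^(6*t) - 6*t*e^(3*t) - 2*e^(6*t) + 2*e^(3*t))/t^4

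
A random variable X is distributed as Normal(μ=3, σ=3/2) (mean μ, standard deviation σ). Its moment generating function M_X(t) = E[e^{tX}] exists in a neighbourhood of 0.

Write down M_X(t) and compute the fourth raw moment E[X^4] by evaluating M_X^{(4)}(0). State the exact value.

M_X(t) = e^(9*t^2/8 + 3*t)
M′(t) = 9*t*e^(3*t)*e^(9*t^2/8)/4 + 3*e^(3*t)*e^(9*t^2/8)
M′′(t) = 81*t^2*e^(3*t)*e^(9*t^2/8)/16 + 27*t*e^(3*t)*e^(9*t^2/8)/2 + 45*e^(3*t)*e^(9*t^2/8)/4
M′′′(t) = 729*t^3*e^(3*t)*e^(9*t^2/8)/64 + 729*t^2*e^(3*t)*e^(9*t^2/8)/16 + 1215*t*e^(3*t)*e^(9*t^2/8)/16 + 189*e^(3*t)*e^(9*t^2/8)/4

E[X^4] = M′′′′(0) = 3483/16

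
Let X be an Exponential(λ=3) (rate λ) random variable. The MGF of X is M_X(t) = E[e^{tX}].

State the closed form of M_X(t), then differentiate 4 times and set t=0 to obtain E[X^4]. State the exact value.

M_X(t) = 3/(3 - t)
dM/dt = 3/(t^2 - 6*t + 9)
d^2M/dt^2 = -6/(t^3 - 9*t^2 + 27*t - 27)
d^3M/dt^3 = 18/(t^4 - 12*t^3 + 54*t^2 - 108*t + 81)
d^4M/dt^4 = -72/(t^5 - 15*t^4 + 90*t^3 - 270*t^2 + 405*t - 243)

E[X^4] = d^4M/dt^4 |_{t=0} = 8/27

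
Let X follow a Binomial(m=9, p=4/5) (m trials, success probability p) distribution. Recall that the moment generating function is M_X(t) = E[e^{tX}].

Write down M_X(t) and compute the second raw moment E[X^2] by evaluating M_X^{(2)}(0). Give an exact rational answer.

M_X(t) = (4*e^(t)/5 + 1/5)^9

E[X^2] = M^(2)(0) = 1332/25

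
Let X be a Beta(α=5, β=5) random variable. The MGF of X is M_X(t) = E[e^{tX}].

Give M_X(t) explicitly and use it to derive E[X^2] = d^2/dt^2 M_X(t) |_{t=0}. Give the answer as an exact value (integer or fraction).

E[X^2] = d^2M/dt^2 |_{t=0} = 3/11

M_X(t) = ₁F₁(5; 10; t)
dM/dt = ₁F₁(6; 11; t)/2
d^2M/dt^2 = 3*₁F₁(7; 12; t)/11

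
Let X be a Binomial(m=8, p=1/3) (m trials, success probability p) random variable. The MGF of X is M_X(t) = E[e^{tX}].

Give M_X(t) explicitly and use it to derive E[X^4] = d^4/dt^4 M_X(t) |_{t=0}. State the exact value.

E[X^4] = D^4[M](0) = 3824/27

M_X(t) = (e^(t)/3 + 2/3)^8
D^4[M](t) = 4096*e^(8*t)/6561 + 38416*e^(7*t)/6561 + 1792*e^(6*t)/81 + 280000*e^(5*t)/6561 + 286720*e^(4*t)/6561 + 1792*e^(3*t)/81 + 28672*e^(2*t)/6561 + 1024*e^(t)/6561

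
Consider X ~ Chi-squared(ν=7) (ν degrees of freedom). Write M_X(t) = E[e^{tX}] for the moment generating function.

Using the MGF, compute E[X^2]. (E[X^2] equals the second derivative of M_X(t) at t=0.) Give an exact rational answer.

E[X^2] = M^(2)(0) = 63

M_X(t) = (1 - 2*t)^(-7/2)
M^(2)(t) = -63/(32*t^5*√(1 - 2*t) - 80*t^4*√(1 - 2*t) + 80*t^3*√(1 - 2*t) - 40*t^2*√(1 - 2*t) + 10*t*√(1 - 2*t) - √(1 - 2*t))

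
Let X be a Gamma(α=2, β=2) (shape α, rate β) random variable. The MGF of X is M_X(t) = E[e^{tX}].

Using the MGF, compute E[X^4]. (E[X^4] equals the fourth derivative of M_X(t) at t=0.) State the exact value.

M_X(t) = 4/(2 - t)^2
M′(t) = -8/(t^3 - 6*t^2 + 12*t - 8)
M′′(t) = 24/(t^4 - 8*t^3 + 24*t^2 - 32*t + 16)
M′′′(t) = -96/(t^5 - 10*t^4 + 40*t^3 - 80*t^2 + 80*t - 32)
M′′′′(t) = 480/(t^6 - 12*t^5 + 60*t^4 - 160*t^3 + 240*t^2 - 192*t + 64)

E[X^4] = M′′′′(0) = 15/2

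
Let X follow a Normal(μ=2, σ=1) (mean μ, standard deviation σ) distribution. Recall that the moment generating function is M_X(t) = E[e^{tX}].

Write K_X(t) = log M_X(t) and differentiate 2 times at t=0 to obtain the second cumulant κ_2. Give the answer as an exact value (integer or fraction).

κ_2 = K^(2)(0) = 1

M_X(t) = e^(t^2/2 + 2*t)
K_X(t) = log M_X(t) = t^2/2 + 2*t
K^(2)(t) = 1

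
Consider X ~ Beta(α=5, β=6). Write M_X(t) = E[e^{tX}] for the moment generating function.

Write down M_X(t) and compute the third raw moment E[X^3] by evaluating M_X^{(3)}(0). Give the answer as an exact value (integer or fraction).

E[X^3] = D^3[M](0) = 35/286

M_X(t) = ₁F₁(5; 11; t)
D^3[M](t) = 35*₁F₁(8; 14; t)/286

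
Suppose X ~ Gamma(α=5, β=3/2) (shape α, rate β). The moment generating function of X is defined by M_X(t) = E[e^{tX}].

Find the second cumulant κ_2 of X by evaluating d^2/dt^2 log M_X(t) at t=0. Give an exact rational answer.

M_X(t) = 243/(32*(3/2 - t)^5)
K_X(t) = log M_X(t) = -5*log(3/2 - t) - 5*log(2) + 5*log(3)
D^2[K](t) = 20/(4*t^2 - 12*t + 9)

κ_2 = D^2[K](0) = 20/9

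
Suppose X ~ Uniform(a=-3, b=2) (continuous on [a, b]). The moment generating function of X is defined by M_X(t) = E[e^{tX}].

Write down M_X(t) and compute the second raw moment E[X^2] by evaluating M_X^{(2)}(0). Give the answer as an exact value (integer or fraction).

M_X(t) = (e^(2*t) - e^(-3*t))/(5*t)
M′(t) = (2*t*e^(5*t) + 3*t - e^(5*t) + 1)*e^(-3*t)/(5*t^2)
M′′(t) = (4*t^2*e^(5*t) - 9*t^2 - 4*t*e^(5*t) - 6*t + 2*e^(5*t) - 2)*e^(-3*t)/(5*t^3)

E[X^2] = M′′(0) = 7/3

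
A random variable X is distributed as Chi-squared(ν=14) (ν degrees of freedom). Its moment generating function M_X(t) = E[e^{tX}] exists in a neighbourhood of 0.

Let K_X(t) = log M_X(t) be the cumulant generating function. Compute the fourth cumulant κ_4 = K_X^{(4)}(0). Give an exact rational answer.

κ_4 = d^4K/dt^4 |_{t=0} = 672

M_X(t) = (1 - 2*t)^(-7)
K_X(t) = log M_X(t) = -7*log(1 - 2*t)
dK/dt = -14/(2*t - 1)
d^2K/dt^2 = 28/(4*t^2 - 4*t + 1)
d^3K/dt^3 = -112/(8*t^3 - 12*t^2 + 6*t - 1)
d^4K/dt^4 = 672/(16*t^4 - 32*t^3 + 24*t^2 - 8*t + 1)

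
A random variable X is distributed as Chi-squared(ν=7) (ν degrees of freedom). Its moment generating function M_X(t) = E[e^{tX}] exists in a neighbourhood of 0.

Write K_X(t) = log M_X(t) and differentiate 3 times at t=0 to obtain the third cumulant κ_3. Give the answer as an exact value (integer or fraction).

κ_3 = K′′′(0) = 56

M_X(t) = (1 - 2*t)^(-7/2)
K_X(t) = log M_X(t) = -7*log(1 - 2*t)/2
K′(t) = -7/(2*t - 1)
K′′(t) = 14/(4*t^2 - 4*t + 1)
K′′′(t) = -56/(8*t^3 - 12*t^2 + 6*t - 1)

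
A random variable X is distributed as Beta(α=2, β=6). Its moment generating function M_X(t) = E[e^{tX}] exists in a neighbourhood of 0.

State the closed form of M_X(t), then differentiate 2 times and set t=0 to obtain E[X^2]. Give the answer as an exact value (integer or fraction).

E[X^2] = d^2M/dt^2 |_{t=0} = 1/12

M_X(t) = ₁F₁(2; 8; t)
dM/dt = ₁F₁(3; 9; t)/4
d^2M/dt^2 = ₁F₁(4; 10; t)/12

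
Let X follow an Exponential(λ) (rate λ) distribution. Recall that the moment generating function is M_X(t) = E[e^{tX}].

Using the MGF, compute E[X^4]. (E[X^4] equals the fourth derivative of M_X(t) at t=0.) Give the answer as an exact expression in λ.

M_X(t) = λ/(λ - t)
dM/dt = λ/(λ^2 - 2*λ*t + t^2)
d^2M/dt^2 = -2*λ/(-λ^3 + 3*λ^2*t - 3*λ*t^2 + t^3)
d^3M/dt^3 = 6*λ/(λ^4 - 4*λ^3*t + 6*λ^2*t^2 - 4*λ*t^3 + t^4)
d^4M/dt^4 = -24*λ/(-λ^5 + 5*λ^4*t - 10*λ^3*t^2 + 10*λ^2*t^3 - 5*λ*t^4 + t^5)

E[X^4] = d^4M/dt^4 |_{t=0} = 24/λ^4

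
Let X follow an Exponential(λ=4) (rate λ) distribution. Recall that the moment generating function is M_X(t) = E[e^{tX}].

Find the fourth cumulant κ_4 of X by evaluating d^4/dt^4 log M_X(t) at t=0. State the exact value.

M_X(t) = 4/(4 - t)
K_X(t) = log M_X(t) = -log(4 - t) + 2*log(2)
K′(t) = -1/(t - 4)
K′′(t) = 1/(t^2 - 8*t + 16)
K′′′(t) = -2/(t^3 - 12*t^2 + 48*t - 64)
K′′′′(t) = 6/(t^4 - 16*t^3 + 96*t^2 - 256*t + 256)

κ_4 = K′′′′(0) = 3/128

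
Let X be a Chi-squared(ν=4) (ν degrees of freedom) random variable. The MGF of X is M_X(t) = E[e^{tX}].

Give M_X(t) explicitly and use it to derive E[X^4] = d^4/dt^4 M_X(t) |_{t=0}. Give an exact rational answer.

M_X(t) = (1 - 2*t)^(-2)
M^(4)(t) = 1920/(64*t^6 - 192*t^5 + 240*t^4 - 160*t^3 + 60*t^2 - 12*t + 1)

E[X^4] = M^(4)(0) = 1920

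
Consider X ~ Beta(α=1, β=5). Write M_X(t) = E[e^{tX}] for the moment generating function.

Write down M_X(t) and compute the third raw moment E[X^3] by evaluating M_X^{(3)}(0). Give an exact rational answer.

M_X(t) = ₁F₁(1; 6; t)
M′(t) = ₁F₁(2; 7; t)/6
M′′(t) = ₁F₁(3; 8; t)/21
M′′′(t) = ₁F₁(4; 9; t)/56

E[X^3] = M′′′(0) = 1/56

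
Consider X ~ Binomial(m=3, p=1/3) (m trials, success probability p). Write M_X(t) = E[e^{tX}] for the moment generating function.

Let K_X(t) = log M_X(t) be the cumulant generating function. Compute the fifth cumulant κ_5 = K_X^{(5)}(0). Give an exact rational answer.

κ_5 = K′′′′′(0) = -10/27

M_X(t) = (e^(t)/3 + 2/3)^3
K_X(t) = log M_X(t) = 3*log(e^(t)/3 + 2/3)
K′(t) = 3*e^(t)/(e^(t) + 2)
K′′(t) = 6*e^(t)/(e^(2*t) + 4*e^(t) + 4)
K′′′(t) = (-6*e^(2*t) + 12*e^(t))/(e^(3*t) + 6*e^(2*t) + 12*e^(t) + 8)
K′′′′(t) = (6*e^(3*t) - 48*e^(2*t) + 24*e^(t))/(e^(4*t) + 8*e^(3*t) + 24*e^(2*t) + 32*e^(t) + 16)
K′′′′′(t) = (-6*e^(4*t) + 132*e^(3*t) - 264*e^(2*t) + 48*e^(t))/(e^(5*t) + 10*e^(4*t) + 40*e^(3*t) + 80*e^(2*t) + 80*e^(t) + 32)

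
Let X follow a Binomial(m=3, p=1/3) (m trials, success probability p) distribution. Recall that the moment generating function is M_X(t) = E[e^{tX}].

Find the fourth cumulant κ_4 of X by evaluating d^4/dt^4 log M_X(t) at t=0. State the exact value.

M_X(t) = (e^(t)/3 + 2/3)^3
K_X(t) = log M_X(t) = 3*log(e^(t)/3 + 2/3)
dK/dt = 3*e^(t)/(e^(t) + 2)
d^2K/dt^2 = 6*e^(t)/(e^(2*t) + 4*e^(t) + 4)
d^3K/dt^3 = (-6*e^(2*t) + 12*e^(t))/(e^(3*t) + 6*e^(2*t) + 12*e^(t) + 8)
d^4K/dt^4 = (6*e^(3*t) - 48*e^(2*t) + 24*e^(t))/(e^(4*t) + 8*e^(3*t) + 24*e^(2*t) + 32*e^(t) + 16)

κ_4 = d^4K/dt^4 |_{t=0} = -2/9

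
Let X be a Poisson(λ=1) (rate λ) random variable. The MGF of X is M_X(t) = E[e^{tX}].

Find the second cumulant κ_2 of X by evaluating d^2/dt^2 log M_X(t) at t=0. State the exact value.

M_X(t) = e^(e^(t) - 1)
K_X(t) = log M_X(t) = e^(t) - 1
D^2[K](t) = e^(t)

κ_2 = D^2[K](0) = 1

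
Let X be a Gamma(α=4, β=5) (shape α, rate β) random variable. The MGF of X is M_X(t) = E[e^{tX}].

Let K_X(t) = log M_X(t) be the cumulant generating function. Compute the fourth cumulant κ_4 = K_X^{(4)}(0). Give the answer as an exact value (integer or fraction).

M_X(t) = 625/(5 - t)^4
K_X(t) = log M_X(t) = -4*log(5 - t) + 4*log(5)
dK/dt = -4/(t - 5)
d^2K/dt^2 = 4/(t^2 - 10*t + 25)
d^3K/dt^3 = -8/(t^3 - 15*t^2 + 75*t - 125)
d^4K/dt^4 = 24/(t^4 - 20*t^3 + 150*t^2 - 500*t + 625)

κ_4 = d^4K/dt^4 |_{t=0} = 24/625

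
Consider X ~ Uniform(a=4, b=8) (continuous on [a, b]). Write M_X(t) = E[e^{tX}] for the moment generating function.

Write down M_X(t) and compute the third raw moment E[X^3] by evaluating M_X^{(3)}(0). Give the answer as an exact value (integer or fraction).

E[X^3] = M^(3)(0) = 240

M_X(t) = (e^(8*t) - e^(4*t))/(4*t)
M^(3)(t) = (256*t^3*e^(8*t) - 32*t^3*e^(4*t) - 96*t^2*e^(8*t) + 24*t^2*e^(4*t) + 24*t*e^(8*t) - 12*t*e^(4*t) - 3*e^(8*t) + 3*e^(4*t))/(2*t^4)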